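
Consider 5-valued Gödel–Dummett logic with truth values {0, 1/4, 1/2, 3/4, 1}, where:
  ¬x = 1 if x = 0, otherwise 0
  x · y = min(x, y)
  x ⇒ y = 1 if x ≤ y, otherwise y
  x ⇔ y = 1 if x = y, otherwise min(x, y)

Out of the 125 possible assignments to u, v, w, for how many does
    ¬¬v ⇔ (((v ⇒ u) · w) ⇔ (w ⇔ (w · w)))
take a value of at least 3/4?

27

value 1: 15 assignments (counts)
value 3/4: 12 assignments (counts)
value 1/2: 17 assignments
value 1/4: 25 assignments
value 0: 56 assignments
So 27 of the 125 assignments meet the threshold.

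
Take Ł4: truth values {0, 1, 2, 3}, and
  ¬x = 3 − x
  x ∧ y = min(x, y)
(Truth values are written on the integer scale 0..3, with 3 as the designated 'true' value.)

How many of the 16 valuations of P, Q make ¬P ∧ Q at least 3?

1

P = 0, Q = 0 ↦ 0  <
P = 0, Q = 1 ↦ 1  <
P = 0, Q = 2 ↦ 2  <
P = 0, Q = 3 ↦ 3  ≥
P = 1, Q = 0 ↦ 0  <
P = 1, Q = 1 ↦ 1  <
P = 1, Q = 2 ↦ 2  <
P = 1, Q = 3 ↦ 2  <
P = 2, Q = 0 ↦ 0  <
P = 2, Q = 1 ↦ 1  <
P = 2, Q = 2 ↦ 1  <
P = 2, Q = 3 ↦ 1  <
P = 3, Q = 0 ↦ 0  <
P = 3, Q = 1 ↦ 0  <
P = 3, Q = 2 ↦ 0  <
P = 3, Q = 3 ↦ 0  <
So 1 of the 16 assignments meets the threshold.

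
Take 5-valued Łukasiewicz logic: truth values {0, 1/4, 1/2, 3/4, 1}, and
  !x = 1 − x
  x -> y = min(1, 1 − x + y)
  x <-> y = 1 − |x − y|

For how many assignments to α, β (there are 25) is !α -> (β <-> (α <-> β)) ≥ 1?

18

value 1: 18 assignments (counts)
value 1/2: 5 assignments
value 0: 2 assignments
So 18 of the 25 assignments meet the threshold.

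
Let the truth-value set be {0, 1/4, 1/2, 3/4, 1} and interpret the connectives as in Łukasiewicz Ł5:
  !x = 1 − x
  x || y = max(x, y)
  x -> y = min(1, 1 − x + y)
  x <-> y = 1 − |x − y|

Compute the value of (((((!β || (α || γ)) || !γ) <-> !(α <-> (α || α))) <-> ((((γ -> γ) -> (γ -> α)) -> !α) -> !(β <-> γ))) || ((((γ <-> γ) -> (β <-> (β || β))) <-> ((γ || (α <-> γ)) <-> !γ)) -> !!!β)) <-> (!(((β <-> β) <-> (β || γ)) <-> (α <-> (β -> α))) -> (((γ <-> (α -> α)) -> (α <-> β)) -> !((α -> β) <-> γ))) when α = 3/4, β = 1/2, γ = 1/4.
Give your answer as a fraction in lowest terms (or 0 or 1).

!β = !1/2 = 1/2
α || γ = 3/4 || 1/4 = 3/4
!β || (α || γ) = 1/2 || 3/4 = 3/4
!γ = !1/4 = 3/4
(!β || (α || γ)) || !γ = 3/4 || 3/4 = 3/4
α || α = 3/4 || 3/4 = 3/4
α <-> (α || α) = 3/4 <-> 3/4 = 1
!(α <-> (α || α)) = !1 = 0
((!β || (α || γ)) || !γ) <-> !(α <-> (α || α)) = 3/4 <-> 0 = 1/4
γ -> γ = 1/4 -> 1/4 = 1
γ -> α = 1/4 -> 3/4 = 1
(γ -> γ) -> (γ -> α) = 1 -> 1 = 1
!α = !3/4 = 1/4
((γ -> γ) -> (γ -> α)) -> !α = 1 -> 1/4 = 1/4
β <-> γ = 1/2 <-> 1/4 = 3/4
!(β <-> γ) = !3/4 = 1/4
(((γ -> γ) -> (γ -> α)) -> !α) -> !(β <-> γ) = 1/4 -> 1/4 = 1
(((!β || (α || γ)) || !γ) <-> !(α <-> (α || α))) <-> ((((γ -> γ) -> (γ -> α)) -> !α) -> !(β <-> γ)) = 1/4 <-> 1 = 1/4
γ <-> γ = 1/4 <-> 1/4 = 1
β || β = 1/2 || 1/2 = 1/2
β <-> (β || β) = 1/2 <-> 1/2 = 1
(γ <-> γ) -> (β <-> (β || β)) = 1 -> 1 = 1
α <-> γ = 3/4 <-> 1/4 = 1/2
γ || (α <-> γ) = 1/4 || 1/2 = 1/2
!γ = !1/4 = 3/4
(γ || (α <-> γ)) <-> !γ = 1/2 <-> 3/4 = 3/4
((γ <-> γ) -> (β <-> (β || β))) <-> ((γ || (α <-> γ)) <-> !γ) = 1 <-> 3/4 = 3/4
!β = !1/2 = 1/2
!!β = !1/2 = 1/2
!!!β = !1/2 = 1/2
(((γ <-> γ) -> (β <-> (β || β))) <-> ((γ || (α <-> γ)) <-> !γ)) -> !!!β = 3/4 -> 1/2 = 3/4
((((!β || (α || γ)) || !γ) <-> !(α <-> (α || α))) <-> ((((γ -> γ) -> (γ -> α)) -> !α) -> !(β <-> γ))) || ((((γ <-> γ) -> (β <-> (β || β))) <-> ((γ || (α <-> γ)) <-> !γ)) -> !!!β) = 1/4 || 3/4 = 3/4
β <-> β = 1/2 <-> 1/2 = 1
β || γ = 1/2 || 1/4 = 1/2
(β <-> β) <-> (β || γ) = 1 <-> 1/2 = 1/2
β -> α = 1/2 -> 3/4 = 1
α <-> (β -> α) = 3/4 <-> 1 = 3/4
((β <-> β) <-> (β || γ)) <-> (α <-> (β -> α)) = 1/2 <-> 3/4 = 3/4
!(((β <-> β) <-> (β || γ)) <-> (α <-> (β -> α))) = !3/4 = 1/4
α -> α = 3/4 -> 3/4 = 1
γ <-> (α -> α) = 1/4 <-> 1 = 1/4
α <-> β = 3/4 <-> 1/2 = 3/4
(γ <-> (α -> α)) -> (α <-> β) = 1/4 -> 3/4 = 1
α -> β = 3/4 -> 1/2 = 3/4
(α -> β) <-> γ = 3/4 <-> 1/4 = 1/2
!((α -> β) <-> γ) = !1/2 = 1/2
((γ <-> (α -> α)) -> (α <-> β)) -> !((α -> β) <-> γ) = 1 -> 1/2 = 1/2
!(((β <-> β) <-> (β || γ)) <-> (α <-> (β -> α))) -> (((γ <-> (α -> α)) -> (α <-> β)) -> !((α -> β) <-> γ)) = 1/4 -> 1/2 = 1
(((((!β || (α || γ)) || !γ) <-> !(α <-> (α || α))) <-> ((((γ -> γ) -> (γ -> α)) -> !α) -> !(β <-> γ))) || ((((γ <-> γ) -> (β <-> (β || β))) <-> ((γ || (α <-> γ)) <-> !γ)) -> !!!β)) <-> (!(((β <-> β) <-> (β || γ)) <-> (α <-> (β -> α))) -> (((γ <-> (α -> α)) -> (α <-> β)) -> !((α -> β) <-> γ))) = 3/4 <-> 1 = 3/4

3/4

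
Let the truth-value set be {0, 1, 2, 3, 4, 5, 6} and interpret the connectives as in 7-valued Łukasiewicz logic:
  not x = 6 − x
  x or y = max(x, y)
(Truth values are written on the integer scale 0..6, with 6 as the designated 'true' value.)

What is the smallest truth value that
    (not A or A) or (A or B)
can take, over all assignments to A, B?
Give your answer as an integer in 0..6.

3

Take A = 3, B = 0:
not A = not 3 = 3
not A or A = 3 or 3 = 3
A or B = 3 or 0 = 3
(not A or A) or (A or B) = 3 or 3 = 3
No assignment yields a value below 3, so this is the minimum.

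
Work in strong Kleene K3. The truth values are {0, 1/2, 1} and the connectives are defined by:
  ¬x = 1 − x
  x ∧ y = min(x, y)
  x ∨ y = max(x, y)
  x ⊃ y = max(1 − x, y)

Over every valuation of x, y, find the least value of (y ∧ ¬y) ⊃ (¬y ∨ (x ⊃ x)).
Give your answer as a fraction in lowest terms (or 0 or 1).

Take x = 1/2, y = 1/2:
¬y = ¬1/2 = 1/2
y ∧ ¬y = 1/2 ∧ 1/2 = 1/2
¬y = ¬1/2 = 1/2
x ⊃ x = 1/2 ⊃ 1/2 = 1/2
¬y ∨ (x ⊃ x) = 1/2 ∨ 1/2 = 1/2
(y ∧ ¬y) ⊃ (¬y ∨ (x ⊃ x)) = 1/2 ⊃ 1/2 = 1/2
No assignment yields a value below 1/2, so this is the minimum.

1/2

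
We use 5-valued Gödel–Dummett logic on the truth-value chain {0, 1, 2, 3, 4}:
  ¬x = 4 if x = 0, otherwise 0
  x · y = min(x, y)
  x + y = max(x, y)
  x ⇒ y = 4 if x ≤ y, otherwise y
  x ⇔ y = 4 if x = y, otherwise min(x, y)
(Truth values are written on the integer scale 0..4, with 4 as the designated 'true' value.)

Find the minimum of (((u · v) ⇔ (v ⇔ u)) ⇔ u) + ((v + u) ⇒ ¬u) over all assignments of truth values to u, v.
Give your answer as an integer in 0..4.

1

Take u = 1, v = 0:
u · v = 1 · 0 = 0
v ⇔ u = 0 ⇔ 1 = 0
(u · v) ⇔ (v ⇔ u) = 0 ⇔ 0 = 4
((u · v) ⇔ (v ⇔ u)) ⇔ u = 4 ⇔ 1 = 1
v + u = 0 + 1 = 1
¬u = ¬1 = 0
(v + u) ⇒ ¬u = 1 ⇒ 0 = 0
(((u · v) ⇔ (v ⇔ u)) ⇔ u) + ((v + u) ⇒ ¬u) = 1 + 0 = 1
No assignment yields a value below 1, so this is the minimum.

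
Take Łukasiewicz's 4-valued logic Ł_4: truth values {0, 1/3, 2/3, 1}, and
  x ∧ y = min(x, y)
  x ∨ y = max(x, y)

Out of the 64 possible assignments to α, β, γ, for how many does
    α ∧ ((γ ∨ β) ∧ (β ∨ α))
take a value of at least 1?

7

value 1: 7 assignments (counts)
value 2/3: 17 assignments
value 1/3: 21 assignments
value 0: 19 assignments
So 7 of the 64 assignments meet the threshold.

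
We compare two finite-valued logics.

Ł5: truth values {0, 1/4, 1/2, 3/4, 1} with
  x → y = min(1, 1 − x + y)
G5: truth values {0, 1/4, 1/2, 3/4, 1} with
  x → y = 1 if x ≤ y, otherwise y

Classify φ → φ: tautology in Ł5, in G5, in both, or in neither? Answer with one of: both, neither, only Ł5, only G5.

both

In Ł5: every assignment gives 1 — tautology.
In G5: every assignment gives 1 — tautology.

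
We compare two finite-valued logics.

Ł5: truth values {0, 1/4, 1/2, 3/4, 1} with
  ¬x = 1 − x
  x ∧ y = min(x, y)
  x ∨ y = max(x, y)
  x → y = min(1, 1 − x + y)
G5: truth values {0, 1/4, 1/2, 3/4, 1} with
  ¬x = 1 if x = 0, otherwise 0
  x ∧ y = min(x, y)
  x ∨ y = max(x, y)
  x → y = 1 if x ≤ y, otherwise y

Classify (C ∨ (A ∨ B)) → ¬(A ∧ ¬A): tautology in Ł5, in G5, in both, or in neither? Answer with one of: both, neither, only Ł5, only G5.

only G5

In Ł5: at A = 1/4, B = 0, C = 1 the value is 3/4 — not a tautology.
In G5: every assignment gives 1 — tautology.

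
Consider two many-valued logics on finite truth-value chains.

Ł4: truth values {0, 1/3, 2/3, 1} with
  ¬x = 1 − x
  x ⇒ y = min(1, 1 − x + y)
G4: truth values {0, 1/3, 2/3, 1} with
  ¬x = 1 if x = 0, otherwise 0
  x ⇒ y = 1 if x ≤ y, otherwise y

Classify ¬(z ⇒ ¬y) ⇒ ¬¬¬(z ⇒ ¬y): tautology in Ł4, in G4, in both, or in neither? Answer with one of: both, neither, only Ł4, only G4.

In Ł4: every assignment gives 1 — tautology.
In G4: every assignment gives 1 — tautology.

both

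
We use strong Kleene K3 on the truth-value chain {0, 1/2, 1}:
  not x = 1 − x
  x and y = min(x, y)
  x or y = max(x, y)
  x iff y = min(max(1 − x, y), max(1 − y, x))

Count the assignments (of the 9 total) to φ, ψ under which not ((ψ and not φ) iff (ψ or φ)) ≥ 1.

φ = 0, ψ = 0 ↦ 0  <
φ = 0, ψ = 1/2 ↦ 1/2  <
φ = 0, ψ = 1 ↦ 0  <
φ = 1/2, ψ = 0 ↦ 1/2  <
φ = 1/2, ψ = 1/2 ↦ 1/2  <
φ = 1/2, ψ = 1 ↦ 1/2  <
φ = 1, ψ = 0 ↦ 1  ≥
φ = 1, ψ = 1/2 ↦ 1  ≥
φ = 1, ψ = 1 ↦ 1  ≥
So 3 of the 9 assignments meet the threshold.

3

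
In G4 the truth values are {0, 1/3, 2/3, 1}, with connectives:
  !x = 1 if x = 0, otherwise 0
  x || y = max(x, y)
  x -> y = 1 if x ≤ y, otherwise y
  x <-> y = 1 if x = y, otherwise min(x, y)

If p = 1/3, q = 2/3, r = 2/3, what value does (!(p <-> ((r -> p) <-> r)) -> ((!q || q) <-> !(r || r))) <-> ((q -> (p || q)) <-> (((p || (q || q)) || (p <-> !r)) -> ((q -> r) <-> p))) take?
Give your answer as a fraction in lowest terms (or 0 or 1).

r -> p = 2/3 -> 1/3 = 1/3
(r -> p) <-> r = 1/3 <-> 2/3 = 1/3
p <-> ((r -> p) <-> r) = 1/3 <-> 1/3 = 1
!(p <-> ((r -> p) <-> r)) = !1 = 0
!q = !2/3 = 0
!q || q = 0 || 2/3 = 2/3
r || r = 2/3 || 2/3 = 2/3
!(r || r) = !2/3 = 0
(!q || q) <-> !(r || r) = 2/3 <-> 0 = 0
!(p <-> ((r -> p) <-> r)) -> ((!q || q) <-> !(r || r)) = 0 -> 0 = 1
p || q = 1/3 || 2/3 = 2/3
q -> (p || q) = 2/3 -> 2/3 = 1
q || q = 2/3 || 2/3 = 2/3
p || (q || q) = 1/3 || 2/3 = 2/3
!r = !2/3 = 0
p <-> !r = 1/3 <-> 0 = 0
(p || (q || q)) || (p <-> !r) = 2/3 || 0 = 2/3
q -> r = 2/3 -> 2/3 = 1
(q -> r) <-> p = 1 <-> 1/3 = 1/3
((p || (q || q)) || (p <-> !r)) -> ((q -> r) <-> p) = 2/3 -> 1/3 = 1/3
(q -> (p || q)) <-> (((p || (q || q)) || (p <-> !r)) -> ((q -> r) <-> p)) = 1 <-> 1/3 = 1/3
(!(p <-> ((r -> p) <-> r)) -> ((!q || q) <-> !(r || r))) <-> ((q -> (p || q)) <-> (((p || (q || q)) || (p <-> !r)) -> ((q -> r) <-> p))) = 1 <-> 1/3 = 1/3

1/3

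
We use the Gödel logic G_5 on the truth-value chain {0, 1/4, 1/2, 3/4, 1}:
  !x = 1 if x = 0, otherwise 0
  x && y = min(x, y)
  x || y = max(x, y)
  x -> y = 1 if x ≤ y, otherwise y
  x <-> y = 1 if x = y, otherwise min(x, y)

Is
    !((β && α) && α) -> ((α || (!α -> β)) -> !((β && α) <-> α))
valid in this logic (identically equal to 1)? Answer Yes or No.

No

Counterexample: take α = 0, β = 1/4.
β && α = 1/4 && 0 = 0
(β && α) && α = 0 && 0 = 0
!((β && α) && α) = !0 = 1
!α = !0 = 1
!α -> β = 1 -> 1/4 = 1/4
α || (!α -> β) = 0 || 1/4 = 1/4
β && α = 1/4 && 0 = 0
(β && α) <-> α = 0 <-> 0 = 1
!((β && α) <-> α) = !1 = 0
(α || (!α -> β)) -> !((β && α) <-> α) = 1/4 -> 0 = 0
!((β && α) && α) -> ((α || (!α -> β)) -> !((β && α) <-> α)) = 1 -> 0 = 0
This gives 0 ≠ 1.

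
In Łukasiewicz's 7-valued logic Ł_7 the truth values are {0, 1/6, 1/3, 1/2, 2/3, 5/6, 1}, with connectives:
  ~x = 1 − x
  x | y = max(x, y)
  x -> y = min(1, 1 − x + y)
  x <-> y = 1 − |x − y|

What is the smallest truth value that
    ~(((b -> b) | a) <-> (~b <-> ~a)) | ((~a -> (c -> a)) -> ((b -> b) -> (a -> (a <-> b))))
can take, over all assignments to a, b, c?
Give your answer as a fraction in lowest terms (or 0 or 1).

1/2

Take a = 1, b = 1/2, c = 0:
b -> b = 1/2 -> 1/2 = 1
(b -> b) | a = 1 | 1 = 1
~b = ~1/2 = 1/2
~a = ~1 = 0
~b <-> ~a = 1/2 <-> 0 = 1/2
((b -> b) | a) <-> (~b <-> ~a) = 1 <-> 1/2 = 1/2
~(((b -> b) | a) <-> (~b <-> ~a)) = ~1/2 = 1/2
~a = ~1 = 0
c -> a = 0 -> 1 = 1
~a -> (c -> a) = 0 -> 1 = 1
b -> b = 1/2 -> 1/2 = 1
a <-> b = 1 <-> 1/2 = 1/2
a -> (a <-> b) = 1 -> 1/2 = 1/2
(b -> b) -> (a -> (a <-> b)) = 1 -> 1/2 = 1/2
(~a -> (c -> a)) -> ((b -> b) -> (a -> (a <-> b))) = 1 -> 1/2 = 1/2
~(((b -> b) | a) <-> (~b <-> ~a)) | ((~a -> (c -> a)) -> ((b -> b) -> (a -> (a <-> b)))) = 1/2 | 1/2 = 1/2
No assignment yields a value below 1/2, so this is the minimum.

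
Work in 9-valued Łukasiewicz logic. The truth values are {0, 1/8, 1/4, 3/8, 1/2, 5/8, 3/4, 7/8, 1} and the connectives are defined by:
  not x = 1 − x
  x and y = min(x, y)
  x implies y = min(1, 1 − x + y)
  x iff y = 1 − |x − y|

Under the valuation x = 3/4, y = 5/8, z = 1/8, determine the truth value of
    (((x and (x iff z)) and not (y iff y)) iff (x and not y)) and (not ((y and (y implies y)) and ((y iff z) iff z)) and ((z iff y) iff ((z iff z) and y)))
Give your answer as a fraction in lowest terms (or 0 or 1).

x iff z = 3/4 iff 1/8 = 3/8
x and (x iff z) = 3/4 and 3/8 = 3/8
y iff y = 5/8 iff 5/8 = 1
not (y iff y) = not 1 = 0
(x and (x iff z)) and not (y iff y) = 3/8 and 0 = 0
not y = not 5/8 = 3/8
x and not y = 3/4 and 3/8 = 3/8
((x and (x iff z)) and not (y iff y)) iff (x and not y) = 0 iff 3/8 = 5/8
y implies y = 5/8 implies 5/8 = 1
y and (y implies y) = 5/8 and 1 = 5/8
y iff z = 5/8 iff 1/8 = 1/2
(y iff z) iff z = 1/2 iff 1/8 = 5/8
(y and (y implies y)) and ((y iff z) iff z) = 5/8 and 5/8 = 5/8
not ((y and (y implies y)) and ((y iff z) iff z)) = not 5/8 = 3/8
z iff y = 1/8 iff 5/8 = 1/2
z iff z = 1/8 iff 1/8 = 1
(z iff z) and y = 1 and 5/8 = 5/8
(z iff y) iff ((z iff z) and y) = 1/2 iff 5/8 = 7/8
not ((y and (y implies y)) and ((y iff z) iff z)) and ((z iff y) iff ((z iff z) and y)) = 3/8 and 7/8 = 3/8
(((x and (x iff z)) and not (y iff y)) iff (x and not y)) and (not ((y and (y implies y)) and ((y iff z) iff z)) and ((z iff y) iff ((z iff z) and y))) = 5/8 and 3/8 = 3/8

3/8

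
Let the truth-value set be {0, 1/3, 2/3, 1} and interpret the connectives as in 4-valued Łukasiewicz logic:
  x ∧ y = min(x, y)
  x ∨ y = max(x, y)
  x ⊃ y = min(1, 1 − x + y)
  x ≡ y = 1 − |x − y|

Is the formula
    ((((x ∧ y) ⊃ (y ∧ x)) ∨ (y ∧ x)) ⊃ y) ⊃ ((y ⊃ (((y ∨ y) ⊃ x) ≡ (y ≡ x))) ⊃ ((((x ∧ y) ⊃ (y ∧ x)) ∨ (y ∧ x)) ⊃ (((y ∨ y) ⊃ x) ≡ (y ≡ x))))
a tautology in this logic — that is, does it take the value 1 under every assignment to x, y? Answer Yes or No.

Yes

x = 0, y = 0 ↦ 1
x = 0, y = 1/3 ↦ 1
x = 0, y = 2/3 ↦ 1
x = 0, y = 1 ↦ 1
x = 1/3, y = 0 ↦ 1
x = 1/3, y = 1/3 ↦ 1
x = 1/3, y = 2/3 ↦ 1
x = 1/3, y = 1 ↦ 1
x = 2/3, y = 0 ↦ 1
x = 2/3, y = 1/3 ↦ 1
x = 2/3, y = 2/3 ↦ 1
x = 2/3, y = 1 ↦ 1
x = 1, y = 0 ↦ 1
x = 1, y = 1/3 ↦ 1
x = 1, y = 2/3 ↦ 1
x = 1, y = 1 ↦ 1
Every assignment gives a value ≥ 1.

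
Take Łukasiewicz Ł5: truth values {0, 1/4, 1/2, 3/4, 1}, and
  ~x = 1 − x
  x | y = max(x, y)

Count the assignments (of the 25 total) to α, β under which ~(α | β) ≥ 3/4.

value 1: 1 assignment (counts)
value 3/4: 3 assignments (counts)
value 1/2: 5 assignments
value 1/4: 7 assignments
value 0: 9 assignments
So 4 of the 25 assignments meet the threshold.

4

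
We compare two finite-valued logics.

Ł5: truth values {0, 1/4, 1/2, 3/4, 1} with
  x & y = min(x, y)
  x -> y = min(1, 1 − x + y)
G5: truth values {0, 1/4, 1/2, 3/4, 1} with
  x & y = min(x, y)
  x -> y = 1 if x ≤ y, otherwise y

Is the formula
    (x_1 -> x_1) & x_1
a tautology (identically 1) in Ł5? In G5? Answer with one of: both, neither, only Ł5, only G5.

In Ł5: at x_1 = 0 the value is 0 — not a tautology.
In G5: at x_1 = 0 the value is 0 — not a tautology.

neither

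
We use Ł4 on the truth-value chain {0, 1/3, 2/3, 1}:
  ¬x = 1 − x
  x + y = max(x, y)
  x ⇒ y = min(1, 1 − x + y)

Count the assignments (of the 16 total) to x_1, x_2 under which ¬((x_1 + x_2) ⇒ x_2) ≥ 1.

x_1 = 0, x_2 = 0 ↦ 0  <
x_1 = 0, x_2 = 1/3 ↦ 0  <
x_1 = 0, x_2 = 2/3 ↦ 0  <
x_1 = 0, x_2 = 1 ↦ 0  <
x_1 = 1/3, x_2 = 0 ↦ 1/3  <
x_1 = 1/3, x_2 = 1/3 ↦ 0  <
x_1 = 1/3, x_2 = 2/3 ↦ 0  <
x_1 = 1/3, x_2 = 1 ↦ 0  <
x_1 = 2/3, x_2 = 0 ↦ 2/3  <
x_1 = 2/3, x_2 = 1/3 ↦ 1/3  <
x_1 = 2/3, x_2 = 2/3 ↦ 0  <
x_1 = 2/3, x_2 = 1 ↦ 0  <
x_1 = 1, x_2 = 0 ↦ 1  ≥
x_1 = 1, x_2 = 1/3 ↦ 2/3  <
x_1 = 1, x_2 = 2/3 ↦ 1/3  <
x_1 = 1, x_2 = 1 ↦ 0  <
So 1 of the 16 assignments meets the threshold.

1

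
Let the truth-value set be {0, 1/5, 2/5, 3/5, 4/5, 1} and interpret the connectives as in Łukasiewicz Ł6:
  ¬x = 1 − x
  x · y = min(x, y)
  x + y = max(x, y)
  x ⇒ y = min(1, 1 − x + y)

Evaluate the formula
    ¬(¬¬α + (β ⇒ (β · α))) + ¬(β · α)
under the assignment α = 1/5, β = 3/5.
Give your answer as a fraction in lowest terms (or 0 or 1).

¬α = ¬1/5 = 4/5
¬¬α = ¬4/5 = 1/5
β · α = 3/5 · 1/5 = 1/5
β ⇒ (β · α) = 3/5 ⇒ 1/5 = 3/5
¬¬α + (β ⇒ (β · α)) = 1/5 + 3/5 = 3/5
¬(¬¬α + (β ⇒ (β · α))) = ¬3/5 = 2/5
β · α = 3/5 · 1/5 = 1/5
¬(β · α) = ¬1/5 = 4/5
¬(¬¬α + (β ⇒ (β · α))) + ¬(β · α) = 2/5 + 4/5 = 4/5

4/5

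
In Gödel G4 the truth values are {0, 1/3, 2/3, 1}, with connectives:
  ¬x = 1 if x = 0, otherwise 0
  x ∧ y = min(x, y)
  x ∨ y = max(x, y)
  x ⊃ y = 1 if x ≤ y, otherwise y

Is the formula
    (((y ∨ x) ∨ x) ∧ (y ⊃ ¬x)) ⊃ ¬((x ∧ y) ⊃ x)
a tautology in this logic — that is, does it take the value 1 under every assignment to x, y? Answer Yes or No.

No

Counterexample: take x = 0, y = 1/3.
y ∨ x = 1/3 ∨ 0 = 1/3
(y ∨ x) ∨ x = 1/3 ∨ 0 = 1/3
¬x = ¬0 = 1
y ⊃ ¬x = 1/3 ⊃ 1 = 1
((y ∨ x) ∨ x) ∧ (y ⊃ ¬x) = 1/3 ∧ 1 = 1/3
x ∧ y = 0 ∧ 1/3 = 0
(x ∧ y) ⊃ x = 0 ⊃ 0 = 1
¬((x ∧ y) ⊃ x) = ¬1 = 0
(((y ∨ x) ∨ x) ∧ (y ⊃ ¬x)) ⊃ ¬((x ∧ y) ⊃ x) = 1/3 ⊃ 0 = 0
This gives 0 ≠ 1.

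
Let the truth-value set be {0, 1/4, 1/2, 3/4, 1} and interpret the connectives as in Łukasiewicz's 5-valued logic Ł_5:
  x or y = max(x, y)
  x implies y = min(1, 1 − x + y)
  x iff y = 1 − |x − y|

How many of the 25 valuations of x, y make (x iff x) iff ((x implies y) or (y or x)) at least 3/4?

24

value 1: 19 assignments (counts)
value 3/4: 5 assignments (counts)
value 1/2: 1 assignment
So 24 of the 25 assignments meet the threshold.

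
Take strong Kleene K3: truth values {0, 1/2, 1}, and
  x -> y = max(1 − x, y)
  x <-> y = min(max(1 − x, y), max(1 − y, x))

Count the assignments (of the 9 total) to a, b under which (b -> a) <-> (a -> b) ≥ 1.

a = 0, b = 0 ↦ 1  ≥
a = 0, b = 1/2 ↦ 1/2  <
a = 0, b = 1 ↦ 0  <
a = 1/2, b = 0 ↦ 1/2  <
a = 1/2, b = 1/2 ↦ 1/2  <
a = 1/2, b = 1 ↦ 1/2  <
a = 1, b = 0 ↦ 0  <
a = 1, b = 1/2 ↦ 1/2  <
a = 1, b = 1 ↦ 1  ≥
So 2 of the 9 assignments meet the threshold.

2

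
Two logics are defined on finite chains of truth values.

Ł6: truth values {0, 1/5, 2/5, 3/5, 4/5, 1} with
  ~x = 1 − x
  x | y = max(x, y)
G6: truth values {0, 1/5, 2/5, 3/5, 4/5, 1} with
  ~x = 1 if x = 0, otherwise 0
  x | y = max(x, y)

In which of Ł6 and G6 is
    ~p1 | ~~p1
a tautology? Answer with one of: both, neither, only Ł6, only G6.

only G6

In Ł6: at p1 = 1/5 the value is 4/5 — not a tautology.
In G6: every assignment gives 1 — tautology.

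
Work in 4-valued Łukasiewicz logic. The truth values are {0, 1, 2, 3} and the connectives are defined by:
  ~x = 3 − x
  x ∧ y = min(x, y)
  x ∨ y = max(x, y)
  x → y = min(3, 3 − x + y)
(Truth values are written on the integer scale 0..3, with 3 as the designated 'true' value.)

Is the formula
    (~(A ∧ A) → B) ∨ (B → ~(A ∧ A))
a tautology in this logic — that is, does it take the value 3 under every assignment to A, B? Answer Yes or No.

A = 0, B = 0 ↦ 3
A = 0, B = 1 ↦ 3
A = 0, B = 2 ↦ 3
A = 0, B = 3 ↦ 3
A = 1, B = 0 ↦ 3
A = 1, B = 1 ↦ 3
A = 1, B = 2 ↦ 3
A = 1, B = 3 ↦ 3
A = 2, B = 0 ↦ 3
A = 2, B = 1 ↦ 3
A = 2, B = 2 ↦ 3
A = 2, B = 3 ↦ 3
A = 3, B = 0 ↦ 3
A = 3, B = 1 ↦ 3
A = 3, B = 2 ↦ 3
A = 3, B = 3 ↦ 3
Every assignment gives a value ≥ 3.

Yes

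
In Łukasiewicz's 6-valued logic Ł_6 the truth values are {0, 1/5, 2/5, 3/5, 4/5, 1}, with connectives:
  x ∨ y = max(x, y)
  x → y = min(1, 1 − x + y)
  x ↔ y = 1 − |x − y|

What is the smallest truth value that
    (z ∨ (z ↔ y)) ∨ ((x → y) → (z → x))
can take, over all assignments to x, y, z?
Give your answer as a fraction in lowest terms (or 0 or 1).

Take x = 0, y = 0, z = 2/5:
z ↔ y = 2/5 ↔ 0 = 3/5
z ∨ (z ↔ y) = 2/5 ∨ 3/5 = 3/5
x → y = 0 → 0 = 1
z → x = 2/5 → 0 = 3/5
(x → y) → (z → x) = 1 → 3/5 = 3/5
(z ∨ (z ↔ y)) ∨ ((x → y) → (z → x)) = 3/5 ∨ 3/5 = 3/5
No assignment yields a value below 3/5, so this is the minimum.

3/5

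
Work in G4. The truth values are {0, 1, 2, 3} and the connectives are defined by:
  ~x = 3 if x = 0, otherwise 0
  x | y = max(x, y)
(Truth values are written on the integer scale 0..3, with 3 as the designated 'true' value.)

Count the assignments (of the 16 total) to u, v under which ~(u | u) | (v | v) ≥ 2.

u = 0, v = 0 ↦ 3  ≥
u = 0, v = 1 ↦ 3  ≥
u = 0, v = 2 ↦ 3  ≥
u = 0, v = 3 ↦ 3  ≥
u = 1, v = 0 ↦ 0  <
u = 1, v = 1 ↦ 1  <
u = 1, v = 2 ↦ 2  ≥
u = 1, v = 3 ↦ 3  ≥
u = 2, v = 0 ↦ 0  <
u = 2, v = 1 ↦ 1  <
u = 2, v = 2 ↦ 2  ≥
u = 2, v = 3 ↦ 3  ≥
u = 3, v = 0 ↦ 0  <
u = 3, v = 1 ↦ 1  <
u = 3, v = 2 ↦ 2  ≥
u = 3, v = 3 ↦ 3  ≥
So 10 of the 16 assignments meet the threshold.

10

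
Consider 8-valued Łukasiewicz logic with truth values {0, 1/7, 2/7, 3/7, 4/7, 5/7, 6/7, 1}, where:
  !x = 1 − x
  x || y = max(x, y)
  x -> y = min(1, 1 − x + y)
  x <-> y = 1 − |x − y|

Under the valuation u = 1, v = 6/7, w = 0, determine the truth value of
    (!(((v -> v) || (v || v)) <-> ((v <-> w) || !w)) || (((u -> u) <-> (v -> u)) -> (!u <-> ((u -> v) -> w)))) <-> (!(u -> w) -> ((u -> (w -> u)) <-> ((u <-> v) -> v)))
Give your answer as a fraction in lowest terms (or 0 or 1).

6/7

v -> v = 6/7 -> 6/7 = 1
v || v = 6/7 || 6/7 = 6/7
(v -> v) || (v || v) = 1 || 6/7 = 1
v <-> w = 6/7 <-> 0 = 1/7
!w = !0 = 1
(v <-> w) || !w = 1/7 || 1 = 1
((v -> v) || (v || v)) <-> ((v <-> w) || !w) = 1 <-> 1 = 1
!(((v -> v) || (v || v)) <-> ((v <-> w) || !w)) = !1 = 0
u -> u = 1 -> 1 = 1
v -> u = 6/7 -> 1 = 1
(u -> u) <-> (v -> u) = 1 <-> 1 = 1
!u = !1 = 0
u -> v = 1 -> 6/7 = 6/7
(u -> v) -> w = 6/7 -> 0 = 1/7
!u <-> ((u -> v) -> w) = 0 <-> 1/7 = 6/7
((u -> u) <-> (v -> u)) -> (!u <-> ((u -> v) -> w)) = 1 -> 6/7 = 6/7
!(((v -> v) || (v || v)) <-> ((v <-> w) || !w)) || (((u -> u) <-> (v -> u)) -> (!u <-> ((u -> v) -> w))) = 0 || 6/7 = 6/7
u -> w = 1 -> 0 = 0
!(u -> w) = !0 = 1
w -> u = 0 -> 1 = 1
u -> (w -> u) = 1 -> 1 = 1
u <-> v = 1 <-> 6/7 = 6/7
(u <-> v) -> v = 6/7 -> 6/7 = 1
(u -> (w -> u)) <-> ((u <-> v) -> v) = 1 <-> 1 = 1
!(u -> w) -> ((u -> (w -> u)) <-> ((u <-> v) -> v)) = 1 -> 1 = 1
(!(((v -> v) || (v || v)) <-> ((v <-> w) || !w)) || (((u -> u) <-> (v -> u)) -> (!u <-> ((u -> v) -> w)))) <-> (!(u -> w) -> ((u -> (w -> u)) <-> ((u <-> v) -> v))) = 6/7 <-> 1 = 6/7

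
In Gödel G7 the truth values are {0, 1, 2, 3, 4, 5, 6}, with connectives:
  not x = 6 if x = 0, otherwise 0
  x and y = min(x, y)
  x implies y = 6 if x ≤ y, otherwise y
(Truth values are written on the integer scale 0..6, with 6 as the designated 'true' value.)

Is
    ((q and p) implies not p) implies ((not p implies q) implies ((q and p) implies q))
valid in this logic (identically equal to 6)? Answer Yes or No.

Yes

At p = 2, q = 1, for instance:
q and p = 1 and 2 = 1
not p = not 2 = 0
(q and p) implies not p = 1 implies 0 = 0
not p implies q = 0 implies 1 = 6
(q and p) implies q = 1 implies 1 = 6
(not p implies q) implies ((q and p) implies q) = 6 implies 6 = 6
((q and p) implies not p) implies ((not p implies q) implies ((q and p) implies q)) = 0 implies 6 = 6
and checking the remaining 48 assignments likewise gives ≥ 6 in every case.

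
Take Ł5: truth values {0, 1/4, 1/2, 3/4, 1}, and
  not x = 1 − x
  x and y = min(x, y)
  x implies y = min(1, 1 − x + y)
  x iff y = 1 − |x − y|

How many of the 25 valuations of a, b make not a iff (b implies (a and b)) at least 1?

3

value 1: 3 assignments (counts)
value 3/4: 5 assignments
value 1/2: 6 assignments
value 1/4: 5 assignments
value 0: 6 assignments
So 3 of the 25 assignments meet the threshold.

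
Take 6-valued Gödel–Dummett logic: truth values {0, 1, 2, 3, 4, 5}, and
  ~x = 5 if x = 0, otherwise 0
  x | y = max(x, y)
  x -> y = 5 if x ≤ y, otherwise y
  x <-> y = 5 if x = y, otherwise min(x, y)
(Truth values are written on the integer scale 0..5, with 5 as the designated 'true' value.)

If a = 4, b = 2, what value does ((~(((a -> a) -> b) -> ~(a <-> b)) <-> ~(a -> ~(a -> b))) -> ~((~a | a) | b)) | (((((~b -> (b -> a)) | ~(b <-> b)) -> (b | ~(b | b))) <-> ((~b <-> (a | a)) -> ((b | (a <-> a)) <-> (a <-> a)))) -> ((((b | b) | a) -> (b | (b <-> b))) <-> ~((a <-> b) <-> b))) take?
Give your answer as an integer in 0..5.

a -> a = 4 -> 4 = 5
(a -> a) -> b = 5 -> 2 = 2
a <-> b = 4 <-> 2 = 2
~(a <-> b) = ~2 = 0
((a -> a) -> b) -> ~(a <-> b) = 2 -> 0 = 0
~(((a -> a) -> b) -> ~(a <-> b)) = ~0 = 5
a -> b = 4 -> 2 = 2
~(a -> b) = ~2 = 0
a -> ~(a -> b) = 4 -> 0 = 0
~(a -> ~(a -> b)) = ~0 = 5
~(((a -> a) -> b) -> ~(a <-> b)) <-> ~(a -> ~(a -> b)) = 5 <-> 5 = 5
~a = ~4 = 0
~a | a = 0 | 4 = 4
(~a | a) | b = 4 | 2 = 4
~((~a | a) | b) = ~4 = 0
(~(((a -> a) -> b) -> ~(a <-> b)) <-> ~(a -> ~(a -> b))) -> ~((~a | a) | b) = 5 -> 0 = 0
~b = ~2 = 0
b -> a = 2 -> 4 = 5
~b -> (b -> a) = 0 -> 5 = 5
b <-> b = 2 <-> 2 = 5
~(b <-> b) = ~5 = 0
(~b -> (b -> a)) | ~(b <-> b) = 5 | 0 = 5
b | b = 2 | 2 = 2
~(b | b) = ~2 = 0
b | ~(b | b) = 2 | 0 = 2
((~b -> (b -> a)) | ~(b <-> b)) -> (b | ~(b | b)) = 5 -> 2 = 2
~b = ~2 = 0
a | a = 4 | 4 = 4
~b <-> (a | a) = 0 <-> 4 = 0
a <-> a = 4 <-> 4 = 5
b | (a <-> a) = 2 | 5 = 5
a <-> a = 4 <-> 4 = 5
(b | (a <-> a)) <-> (a <-> a) = 5 <-> 5 = 5
(~b <-> (a | a)) -> ((b | (a <-> a)) <-> (a <-> a)) = 0 -> 5 = 5
(((~b -> (b -> a)) | ~(b <-> b)) -> (b | ~(b | b))) <-> ((~b <-> (a | a)) -> ((b | (a <-> a)) <-> (a <-> a))) = 2 <-> 5 = 2
b | b = 2 | 2 = 2
(b | b) | a = 2 | 4 = 4
b <-> b = 2 <-> 2 = 5
b | (b <-> b) = 2 | 5 = 5
((b | b) | a) -> (b | (b <-> b)) = 4 -> 5 = 5
a <-> b = 4 <-> 2 = 2
(a <-> b) <-> b = 2 <-> 2 = 5
~((a <-> b) <-> b) = ~5 = 0
(((b | b) | a) -> (b | (b <-> b))) <-> ~((a <-> b) <-> b) = 5 <-> 0 = 0
((((~b -> (b -> a)) | ~(b <-> b)) -> (b | ~(b | b))) <-> ((~b <-> (a | a)) -> ((b | (a <-> a)) <-> (a <-> a)))) -> ((((b | b) | a) -> (b | (b <-> b))) <-> ~((a <-> b) <-> b)) = 2 -> 0 = 0
((~(((a -> a) -> b) -> ~(a <-> b)) <-> ~(a -> ~(a -> b))) -> ~((~a | a) | b)) | (((((~b -> (b -> a)) | ~(b <-> b)) -> (b | ~(b | b))) <-> ((~b <-> (a | a)) -> ((b | (a <-> a)) <-> (a <-> a)))) -> ((((b | b) | a) -> (b | (b <-> b))) <-> ~((a <-> b) <-> b))) = 0 | 0 = 0

0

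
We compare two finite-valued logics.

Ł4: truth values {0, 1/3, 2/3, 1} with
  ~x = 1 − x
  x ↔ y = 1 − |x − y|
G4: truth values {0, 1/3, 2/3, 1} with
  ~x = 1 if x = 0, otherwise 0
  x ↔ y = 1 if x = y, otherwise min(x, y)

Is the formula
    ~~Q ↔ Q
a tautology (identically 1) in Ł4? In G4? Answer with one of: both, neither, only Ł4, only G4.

In Ł4: every assignment gives 1 — tautology.
In G4: at Q = 1/3 the value is 1/3 — not a tautology.

only Ł4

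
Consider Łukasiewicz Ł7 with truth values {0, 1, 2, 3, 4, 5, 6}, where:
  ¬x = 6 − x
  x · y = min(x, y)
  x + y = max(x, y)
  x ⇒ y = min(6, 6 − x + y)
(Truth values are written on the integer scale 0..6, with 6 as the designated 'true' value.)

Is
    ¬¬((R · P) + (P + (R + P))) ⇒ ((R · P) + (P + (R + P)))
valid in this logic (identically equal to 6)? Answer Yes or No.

At P = 5, R = 4, for instance:
R · P = 4 · 5 = 4
R + P = 4 + 5 = 5
P + (R + P) = 5 + 5 = 5
(R · P) + (P + (R + P)) = 4 + 5 = 5
¬((R · P) + (P + (R + P))) = ¬5 = 1
¬¬((R · P) + (P + (R + P))) = ¬1 = 5
¬¬((R · P) + (P + (R + P))) ⇒ ((R · P) + (P + (R + P))) = 5 ⇒ 5 = 6
and checking the remaining 48 assignments likewise gives ≥ 6 in every case.

Yes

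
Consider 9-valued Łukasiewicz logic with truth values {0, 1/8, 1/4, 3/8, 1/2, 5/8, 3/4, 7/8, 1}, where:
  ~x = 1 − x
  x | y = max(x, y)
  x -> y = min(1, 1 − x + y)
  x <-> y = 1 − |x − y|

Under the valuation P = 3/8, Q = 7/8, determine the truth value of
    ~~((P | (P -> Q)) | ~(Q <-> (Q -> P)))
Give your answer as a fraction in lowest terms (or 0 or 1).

1

P -> Q = 3/8 -> 7/8 = 1
P | (P -> Q) = 3/8 | 1 = 1
Q -> P = 7/8 -> 3/8 = 1/2
Q <-> (Q -> P) = 7/8 <-> 1/2 = 5/8
~(Q <-> (Q -> P)) = ~5/8 = 3/8
(P | (P -> Q)) | ~(Q <-> (Q -> P)) = 1 | 3/8 = 1
~((P | (P -> Q)) | ~(Q <-> (Q -> P))) = ~1 = 0
~~((P | (P -> Q)) | ~(Q <-> (Q -> P))) = ~0 = 1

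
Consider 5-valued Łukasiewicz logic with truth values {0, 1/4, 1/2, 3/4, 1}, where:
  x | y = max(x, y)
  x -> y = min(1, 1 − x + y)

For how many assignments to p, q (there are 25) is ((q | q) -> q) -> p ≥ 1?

5

value 1: 5 assignments (counts)
value 3/4: 5 assignments
value 1/2: 5 assignments
value 1/4: 5 assignments
value 0: 5 assignments
So 5 of the 25 assignments meet the threshold.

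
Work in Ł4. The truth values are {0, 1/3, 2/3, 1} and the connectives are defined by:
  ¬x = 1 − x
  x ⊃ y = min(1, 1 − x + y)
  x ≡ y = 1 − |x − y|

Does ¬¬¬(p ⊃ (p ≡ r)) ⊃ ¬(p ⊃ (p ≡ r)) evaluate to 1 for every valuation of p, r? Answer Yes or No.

Yes

p = 0, r = 0 ↦ 1
p = 0, r = 1/3 ↦ 1
p = 0, r = 2/3 ↦ 1
p = 0, r = 1 ↦ 1
p = 1/3, r = 0 ↦ 1
p = 1/3, r = 1/3 ↦ 1
p = 1/3, r = 2/3 ↦ 1
p = 1/3, r = 1 ↦ 1
p = 2/3, r = 0 ↦ 1
p = 2/3, r = 1/3 ↦ 1
p = 2/3, r = 2/3 ↦ 1
p = 2/3, r = 1 ↦ 1
p = 1, r = 0 ↦ 1
p = 1, r = 1/3 ↦ 1
p = 1, r = 2/3 ↦ 1
p = 1, r = 1 ↦ 1
Every assignment gives a value ≥ 1.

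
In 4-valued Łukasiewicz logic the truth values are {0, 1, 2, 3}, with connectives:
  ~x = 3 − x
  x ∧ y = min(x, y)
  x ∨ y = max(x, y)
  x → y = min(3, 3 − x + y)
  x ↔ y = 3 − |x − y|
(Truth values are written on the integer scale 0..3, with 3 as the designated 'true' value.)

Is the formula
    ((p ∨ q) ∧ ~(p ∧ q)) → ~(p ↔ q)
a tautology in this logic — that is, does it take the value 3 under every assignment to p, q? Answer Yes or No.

No

Counterexample: take p = 1, q = 1.
p ∨ q = 1 ∨ 1 = 1
p ∧ q = 1 ∧ 1 = 1
~(p ∧ q) = ~1 = 2
(p ∨ q) ∧ ~(p ∧ q) = 1 ∧ 2 = 1
p ↔ q = 1 ↔ 1 = 3
~(p ↔ q) = ~3 = 0
((p ∨ q) ∧ ~(p ∧ q)) → ~(p ↔ q) = 1 → 0 = 2
This gives 2 ≠ 3.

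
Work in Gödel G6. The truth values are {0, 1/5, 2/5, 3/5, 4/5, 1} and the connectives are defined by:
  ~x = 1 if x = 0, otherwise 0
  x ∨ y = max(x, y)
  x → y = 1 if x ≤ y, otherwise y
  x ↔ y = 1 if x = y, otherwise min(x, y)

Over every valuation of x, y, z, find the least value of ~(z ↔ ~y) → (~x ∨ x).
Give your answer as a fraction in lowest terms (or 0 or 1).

1/5

Take x = 1/5, y = 0, z = 0:
~y = ~0 = 1
z ↔ ~y = 0 ↔ 1 = 0
~(z ↔ ~y) = ~0 = 1
~x = ~1/5 = 0
~x ∨ x = 0 ∨ 1/5 = 1/5
~(z ↔ ~y) → (~x ∨ x) = 1 → 1/5 = 1/5
No assignment yields a value below 1/5, so this is the minimum.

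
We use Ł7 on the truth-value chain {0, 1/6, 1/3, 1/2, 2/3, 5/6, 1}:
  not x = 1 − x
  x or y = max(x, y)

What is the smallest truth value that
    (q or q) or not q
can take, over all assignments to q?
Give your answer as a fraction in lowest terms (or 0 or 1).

1/2

Take q = 1/2:
q or q = 1/2 or 1/2 = 1/2
not q = not 1/2 = 1/2
(q or q) or not q = 1/2 or 1/2 = 1/2
No assignment yields a value below 1/2, so this is the minimum.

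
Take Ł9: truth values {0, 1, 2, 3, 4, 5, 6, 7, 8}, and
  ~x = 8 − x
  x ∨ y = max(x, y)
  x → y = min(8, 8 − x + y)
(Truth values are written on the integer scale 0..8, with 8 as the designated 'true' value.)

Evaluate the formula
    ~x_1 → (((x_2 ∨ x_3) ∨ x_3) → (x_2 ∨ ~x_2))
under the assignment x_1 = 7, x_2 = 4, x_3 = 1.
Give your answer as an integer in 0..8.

8

~x_1 = ~7 = 1
x_2 ∨ x_3 = 4 ∨ 1 = 4
(x_2 ∨ x_3) ∨ x_3 = 4 ∨ 1 = 4
~x_2 = ~4 = 4
x_2 ∨ ~x_2 = 4 ∨ 4 = 4
((x_2 ∨ x_3) ∨ x_3) → (x_2 ∨ ~x_2) = 4 → 4 = 8
~x_1 → (((x_2 ∨ x_3) ∨ x_3) → (x_2 ∨ ~x_2)) = 1 → 8 = 8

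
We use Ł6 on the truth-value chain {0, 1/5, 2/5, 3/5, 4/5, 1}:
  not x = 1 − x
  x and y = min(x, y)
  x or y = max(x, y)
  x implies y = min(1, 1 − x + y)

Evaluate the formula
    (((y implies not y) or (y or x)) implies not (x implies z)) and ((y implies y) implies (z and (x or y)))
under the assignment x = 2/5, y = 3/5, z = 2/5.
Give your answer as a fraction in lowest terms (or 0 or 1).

1/5

not y = not 3/5 = 2/5
y implies not y = 3/5 implies 2/5 = 4/5
y or x = 3/5 or 2/5 = 3/5
(y implies not y) or (y or x) = 4/5 or 3/5 = 4/5
x implies z = 2/5 implies 2/5 = 1
not (x implies z) = not 1 = 0
((y implies not y) or (y or x)) implies not (x implies z) = 4/5 implies 0 = 1/5
y implies y = 3/5 implies 3/5 = 1
x or y = 2/5 or 3/5 = 3/5
z and (x or y) = 2/5 and 3/5 = 2/5
(y implies y) implies (z and (x or y)) = 1 implies 2/5 = 2/5
(((y implies not y) or (y or x)) implies not (x implies z)) and ((y implies y) implies (z and (x or y))) = 1/5 and 2/5 = 1/5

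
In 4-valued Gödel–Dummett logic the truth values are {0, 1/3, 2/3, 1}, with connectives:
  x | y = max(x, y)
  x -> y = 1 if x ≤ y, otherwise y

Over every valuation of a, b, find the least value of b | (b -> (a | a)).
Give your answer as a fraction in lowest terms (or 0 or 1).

Take a = 0, b = 1/3:
a | a = 0 | 0 = 0
b -> (a | a) = 1/3 -> 0 = 0
b | (b -> (a | a)) = 1/3 | 0 = 1/3
No assignment yields a value below 1/3, so this is the minimum.

1/3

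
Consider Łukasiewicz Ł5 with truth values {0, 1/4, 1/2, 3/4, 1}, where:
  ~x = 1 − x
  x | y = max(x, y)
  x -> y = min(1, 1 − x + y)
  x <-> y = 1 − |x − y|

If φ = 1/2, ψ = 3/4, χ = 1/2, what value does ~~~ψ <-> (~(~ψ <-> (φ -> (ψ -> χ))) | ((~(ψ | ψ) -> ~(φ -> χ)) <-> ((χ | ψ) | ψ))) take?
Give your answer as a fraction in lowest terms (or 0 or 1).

~ψ = ~3/4 = 1/4
~~ψ = ~1/4 = 3/4
~~~ψ = ~3/4 = 1/4
~ψ = ~3/4 = 1/4
ψ -> χ = 3/4 -> 1/2 = 3/4
φ -> (ψ -> χ) = 1/2 -> 3/4 = 1
~ψ <-> (φ -> (ψ -> χ)) = 1/4 <-> 1 = 1/4
~(~ψ <-> (φ -> (ψ -> χ))) = ~1/4 = 3/4
ψ | ψ = 3/4 | 3/4 = 3/4
~(ψ | ψ) = ~3/4 = 1/4
φ -> χ = 1/2 -> 1/2 = 1
~(φ -> χ) = ~1 = 0
~(ψ | ψ) -> ~(φ -> χ) = 1/4 -> 0 = 3/4
χ | ψ = 1/2 | 3/4 = 3/4
(χ | ψ) | ψ = 3/4 | 3/4 = 3/4
(~(ψ | ψ) -> ~(φ -> χ)) <-> ((χ | ψ) | ψ) = 3/4 <-> 3/4 = 1
~(~ψ <-> (φ -> (ψ -> χ))) | ((~(ψ | ψ) -> ~(φ -> χ)) <-> ((χ | ψ) | ψ)) = 3/4 | 1 = 1
~~~ψ <-> (~(~ψ <-> (φ -> (ψ -> χ))) | ((~(ψ | ψ) -> ~(φ -> χ)) <-> ((χ | ψ) | ψ))) = 1/4 <-> 1 = 1/4

1/4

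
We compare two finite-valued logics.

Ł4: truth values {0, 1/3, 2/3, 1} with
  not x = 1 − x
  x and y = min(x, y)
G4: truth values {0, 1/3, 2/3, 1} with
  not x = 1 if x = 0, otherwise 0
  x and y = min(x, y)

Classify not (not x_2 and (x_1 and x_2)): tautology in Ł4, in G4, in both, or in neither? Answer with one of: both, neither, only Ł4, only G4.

In Ł4: at x_1 = 1/3, x_2 = 1/3 the value is 2/3 — not a tautology.
In G4: every assignment gives 1 — tautology.

only G4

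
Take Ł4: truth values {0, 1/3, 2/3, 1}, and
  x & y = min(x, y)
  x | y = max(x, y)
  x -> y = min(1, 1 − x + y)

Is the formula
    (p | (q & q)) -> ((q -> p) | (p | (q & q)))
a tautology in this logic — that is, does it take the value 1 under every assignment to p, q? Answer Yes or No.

Yes

p = 0, q = 0 ↦ 1
p = 0, q = 1/3 ↦ 1
p = 0, q = 2/3 ↦ 1
p = 0, q = 1 ↦ 1
p = 1/3, q = 0 ↦ 1
p = 1/3, q = 1/3 ↦ 1
p = 1/3, q = 2/3 ↦ 1
p = 1/3, q = 1 ↦ 1
p = 2/3, q = 0 ↦ 1
p = 2/3, q = 1/3 ↦ 1
p = 2/3, q = 2/3 ↦ 1
p = 2/3, q = 1 ↦ 1
p = 1, q = 0 ↦ 1
p = 1, q = 1/3 ↦ 1
p = 1, q = 2/3 ↦ 1
p = 1, q = 1 ↦ 1
Every assignment gives a value ≥ 1.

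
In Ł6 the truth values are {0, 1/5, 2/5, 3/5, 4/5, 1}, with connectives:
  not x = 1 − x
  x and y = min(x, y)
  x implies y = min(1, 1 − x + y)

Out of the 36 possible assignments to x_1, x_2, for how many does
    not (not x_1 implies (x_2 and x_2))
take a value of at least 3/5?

6

value 1: 1 assignment (counts)
value 4/5: 2 assignments (counts)
value 3/5: 3 assignments (counts)
value 2/5: 4 assignments
value 1/5: 5 assignments
value 0: 21 assignments
So 6 of the 36 assignments meet the threshold.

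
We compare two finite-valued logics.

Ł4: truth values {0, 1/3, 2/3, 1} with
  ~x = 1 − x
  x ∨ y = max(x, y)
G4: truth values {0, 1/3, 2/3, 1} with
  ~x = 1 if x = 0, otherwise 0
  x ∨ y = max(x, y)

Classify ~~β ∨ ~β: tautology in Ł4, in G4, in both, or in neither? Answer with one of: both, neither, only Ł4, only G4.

In Ł4: at β = 1/3 the value is 2/3 — not a tautology.
In G4: every assignment gives 1 — tautology.

only G4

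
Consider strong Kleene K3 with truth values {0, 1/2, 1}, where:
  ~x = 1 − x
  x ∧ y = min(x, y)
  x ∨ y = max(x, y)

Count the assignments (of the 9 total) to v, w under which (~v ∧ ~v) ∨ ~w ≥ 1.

v = 0, w = 0 ↦ 1  ≥
v = 0, w = 1/2 ↦ 1  ≥
v = 0, w = 1 ↦ 1  ≥
v = 1/2, w = 0 ↦ 1  ≥
v = 1/2, w = 1/2 ↦ 1/2  <
v = 1/2, w = 1 ↦ 1/2  <
v = 1, w = 0 ↦ 1  ≥
v = 1, w = 1/2 ↦ 1/2  <
v = 1, w = 1 ↦ 0  <
So 5 of the 9 assignments meet the threshold.

5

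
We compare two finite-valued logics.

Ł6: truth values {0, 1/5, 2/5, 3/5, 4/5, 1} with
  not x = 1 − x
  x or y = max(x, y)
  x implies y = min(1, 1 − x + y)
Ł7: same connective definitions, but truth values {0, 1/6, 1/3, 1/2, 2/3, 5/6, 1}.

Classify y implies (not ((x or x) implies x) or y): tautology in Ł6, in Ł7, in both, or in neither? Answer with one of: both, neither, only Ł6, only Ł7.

In Ł6: every assignment gives 1 — tautology.
In Ł7: every assignment gives 1 — tautology.

both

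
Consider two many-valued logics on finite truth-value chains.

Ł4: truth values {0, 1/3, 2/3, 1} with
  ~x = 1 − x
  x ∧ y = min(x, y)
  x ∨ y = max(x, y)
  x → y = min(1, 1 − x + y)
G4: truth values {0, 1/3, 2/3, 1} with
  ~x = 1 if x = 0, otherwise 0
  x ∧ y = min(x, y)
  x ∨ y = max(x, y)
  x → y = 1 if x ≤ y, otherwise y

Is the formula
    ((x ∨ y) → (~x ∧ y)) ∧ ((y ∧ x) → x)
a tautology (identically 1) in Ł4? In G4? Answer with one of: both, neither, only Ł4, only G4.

neither

In Ł4: at x = 1/3, y = 0 the value is 2/3 — not a tautology.
In G4: at x = 1/3, y = 0 the value is 0 — not a tautology.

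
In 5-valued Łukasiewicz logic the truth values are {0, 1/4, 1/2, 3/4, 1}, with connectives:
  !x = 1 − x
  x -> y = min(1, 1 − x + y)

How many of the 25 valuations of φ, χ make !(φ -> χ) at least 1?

value 1: 1 assignment (counts)
value 3/4: 2 assignments
value 1/2: 3 assignments
value 1/4: 4 assignments
value 0: 15 assignments
So 1 of the 25 assignments meets the threshold.

1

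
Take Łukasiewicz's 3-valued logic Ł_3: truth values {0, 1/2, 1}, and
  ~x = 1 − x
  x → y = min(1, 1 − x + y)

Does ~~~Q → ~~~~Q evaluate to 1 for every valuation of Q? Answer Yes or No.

No

Counterexample: take Q = 0.
~Q = ~0 = 1
~~Q = ~1 = 0
~~~Q = ~0 = 1
~Q = ~0 = 1
~~Q = ~1 = 0
~~~Q = ~0 = 1
~~~~Q = ~1 = 0
~~~Q → ~~~~Q = 1 → 0 = 0
This gives 0 ≠ 1.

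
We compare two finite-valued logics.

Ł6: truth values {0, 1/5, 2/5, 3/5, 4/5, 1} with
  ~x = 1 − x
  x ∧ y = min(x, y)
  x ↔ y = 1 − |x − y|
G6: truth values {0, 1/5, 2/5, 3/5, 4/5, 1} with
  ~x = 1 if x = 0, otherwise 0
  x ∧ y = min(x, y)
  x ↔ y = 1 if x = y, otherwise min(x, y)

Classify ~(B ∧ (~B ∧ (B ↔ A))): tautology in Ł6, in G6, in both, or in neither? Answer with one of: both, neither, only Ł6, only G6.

In Ł6: at A = 0, B = 1/5 the value is 4/5 — not a tautology.
In G6: every assignment gives 1 — tautology.

only G6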